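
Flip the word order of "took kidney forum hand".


Original: "took kidney forum hand"
Words (1..n): took | kidney | forum | hand
Reversed (n..1): hand | forum | kidney | took
Result = "hand forum kidney took"


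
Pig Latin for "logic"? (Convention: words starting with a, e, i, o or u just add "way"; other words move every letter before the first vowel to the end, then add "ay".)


Word: "logic"
Starts with consonant(s) → move to end, add 'ay'
Consonant cluster: "l"
Pig Latin = "ogiclay"


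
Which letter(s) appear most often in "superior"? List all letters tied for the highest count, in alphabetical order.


Word: "superior"
Letter counts:
  'e': 1
  'i': 1
  'o': 1
  'p': 1
  'r': 2
  's': 1
  'u': 1
Maximum count = 2
Most frequent = 'r' (2 times each)


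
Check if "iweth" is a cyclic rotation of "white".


Word: "white", Candidate: "iweth"
Method: check if candidate is substring of word+word
"whitewhite" contains "iweth"? No
Is rotation = No


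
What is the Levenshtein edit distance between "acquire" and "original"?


Word 1: "acquire" (length 7)
Word 2: "original" (length 8)
One optimal edit sequence (insert/delete/substitute each cost 1):
  1. substitute 'a' -> 'o'  (+1)
  2. substitute 'c' -> 'r'  (+1)
  3. substitute 'q' -> 'i'  (+1)
  4. substitute 'u' -> 'g'  (+1)
  5. keep 'i'
  6. insert 'n'  (+1)
  7. substitute 'r' -> 'a'  (+1)
  8. substitute 'e' -> 'l'  (+1)
Total edit operations: 7
Edit distance = 7


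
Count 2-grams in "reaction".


Word: "reaction" (length 8)
Number of 2-grams = length - 2 + 1 = 8 - 2 + 1
= 7


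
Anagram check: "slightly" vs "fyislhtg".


Word 1: "slightly" → sorted: ghillsty
Word 2: "fyislhtg" → sorted: fghilsty
Same letters? ghillsty != fghilsty
Anagram = No


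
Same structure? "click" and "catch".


Pattern of "click": [0, 1, 2, 0, 3]
Pattern of "catch": [0, 1, 2, 0, 3]
Patterns match
Same pattern = Yes


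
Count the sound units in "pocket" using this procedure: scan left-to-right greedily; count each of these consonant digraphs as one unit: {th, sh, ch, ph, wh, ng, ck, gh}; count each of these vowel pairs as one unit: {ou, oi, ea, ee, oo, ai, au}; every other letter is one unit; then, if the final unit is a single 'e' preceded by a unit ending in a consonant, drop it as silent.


Word: "pocket" (6 letters)
Left-to-right scan:
  (1) 'p' (letter)
  (2) 'o' (letter)
  (3) 'ck' (digraph)
  (4) 'e' (letter)
  (5) 't' (letter)
Units from scan: 5
Sound units = 5 units


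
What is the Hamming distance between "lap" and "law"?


Comparing character by character (same length = 3):
  Pos 0: 'l' vs 'l' =
  Pos 1: 'a' vs 'a' =
  Pos 2: 'p' vs 'w' !=
Hamming distance = 1


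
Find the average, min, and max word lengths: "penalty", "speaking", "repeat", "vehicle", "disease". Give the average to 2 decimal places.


Lengths: "penalty"=7, "speaking"=8, "repeat"=6, "vehicle"=7, "disease"=7
Sum = 35, Count = 5
Average = 35/5 = 7.00
= avg=7.00, min=6, max=8


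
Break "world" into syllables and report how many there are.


Word: "world"
Syllable breakdown: world
Counting: 1 part
= 1 syllable


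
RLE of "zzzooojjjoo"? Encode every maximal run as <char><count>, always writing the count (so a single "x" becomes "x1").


String: "zzzooojjjoo"
Scanning for consecutive runs:
  'z' x 3
  'o' x 3
  'j' x 3
  'o' x 2
RLE = "z3o3j3o2"


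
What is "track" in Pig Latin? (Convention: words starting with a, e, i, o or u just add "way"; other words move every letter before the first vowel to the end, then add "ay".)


Word: "track"
Starts with consonant(s) → move to end, add 'ay'
Consonant cluster: "tr"
Pig Latin = "acktray"


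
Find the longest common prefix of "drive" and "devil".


Word 1: "drive"
Word 2: "devil"
Comparing from start:
  Pos 0: 'd' == 'd'
  Pos 1: 'r' != 'e' (stop)
LCP = "d" (length 1)


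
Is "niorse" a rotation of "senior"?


Word: "senior", Candidate: "niorse"
Method: check if candidate is substring of word+word
"seniorsenior" contains "niorse"? Yes
Is rotation = Yes


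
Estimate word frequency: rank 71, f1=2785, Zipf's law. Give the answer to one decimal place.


Zipf's law: f(r) = f(1) / r
f(1) = 2785
f(71) = 2785 / 71
= 39.2 occurrences


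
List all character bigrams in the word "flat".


Word: "flat" (length 4)
Number of bigrams = 4 - 2 + 1 = 3
  Position 0: "fl"
  Position 1: "la"
  Position 2: "at"
Bigrams = "fl", "la", "at"


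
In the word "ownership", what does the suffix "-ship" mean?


Suffix: -ship
Example: ownership = owner + -ship
Meaning = state / position


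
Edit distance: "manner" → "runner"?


Word 1: "manner" (length 6)
Word 2: "runner" (length 6)
One optimal edit sequence (insert/delete/substitute each cost 1):
  1. substitute 'm' -> 'r'  (+1)
  2. substitute 'a' -> 'u'  (+1)
  3. keep 'n'
  4. keep 'n'
  5. keep 'e'
  6. keep 'r'
Total edit operations: 2
Edit distance = 2


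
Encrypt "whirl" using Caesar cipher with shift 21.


Word: "whirl"
Shift: 21
Each letter → (letter + shift) mod 26:
  'w' (22) + 21 = 17 → 'r'
  'h' (7) + 21 = 2 → 'c'
  'i' (8) + 21 = 3 → 'd'
  'r' (17) + 21 = 12 → 'm'
  'l' (11) + 21 = 6 → 'g'
Result = "rcdmg"


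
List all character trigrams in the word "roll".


Word: "roll" (length 4)
Number of trigrams = 4 - 3 + 1 = 2
  Position 0: "rol"
  Position 1: "oll"
Trigrams = "rol", "oll"


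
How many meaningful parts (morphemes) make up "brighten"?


Word: "brighten"
Morphemes: bright | -en
Each morpheme carries meaning
= 2 morphemes


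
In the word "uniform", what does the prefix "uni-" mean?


Prefix: uni-
Example: uniform = uni- + form
Meaning = one


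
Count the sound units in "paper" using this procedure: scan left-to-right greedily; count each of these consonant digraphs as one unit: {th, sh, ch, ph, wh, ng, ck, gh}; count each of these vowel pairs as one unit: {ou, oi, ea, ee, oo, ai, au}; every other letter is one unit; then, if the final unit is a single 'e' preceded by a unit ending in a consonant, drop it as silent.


Word: "paper" (5 letters)
Left-to-right scan:
  [1] 'p' (letter)
  [2] 'a' (letter)
  [3] 'p' (letter)
  [4] 'e' (letter)
  [5] 'r' (letter)
Units from scan: 5
Sound units = 5 units


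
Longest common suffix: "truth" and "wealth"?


Word 1: "truth"
Word 2: "wealth"
Comparing from end:
  Pos -1: 'h' == 'h'
  Pos -2: 't' == 't'
  Pos -3: 'u' != 'l' (stop)
LCS = "th" (length 2)


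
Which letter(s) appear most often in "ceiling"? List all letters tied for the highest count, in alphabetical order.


Word: "ceiling"
Letter counts:
  'c': 1
  'e': 1
  'g': 1
  'i': 2
  'l': 1
  'n': 1
Maximum count = 2
Most frequent = 'i' (2 times each)


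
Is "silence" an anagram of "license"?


Word 1: "license" → sorted: ceeilns
Word 2: "silence" → sorted: ceeilns
Same letters? ceeilns == ceeilns
Anagram = Yes


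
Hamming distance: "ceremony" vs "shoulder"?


Comparing character by character (same length = 8):
  Pos 0: 'c' vs 's' !=
  Pos 1: 'e' vs 'h' !=
  Pos 2: 'r' vs 'o' !=
  Pos 3: 'e' vs 'u' !=
  Pos 4: 'm' vs 'l' !=
  Pos 5: 'o' vs 'd' !=
  Pos 6: 'n' vs 'e' !=
  Pos 7: 'y' vs 'r' !=
Hamming distance = 8


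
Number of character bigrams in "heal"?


Word: "heal" (length 4)
Number of 2-grams = length - 2 + 1 = 4 - 2 + 1
= 3


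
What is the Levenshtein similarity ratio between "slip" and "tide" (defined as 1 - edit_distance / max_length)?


Word 1: "slip" (length 4)
Word 2: "tide" (length 4)
One optimal edit sequence:
  1. substitute 's' -> 't'  (+1)
  2. substitute 'l' -> 'i'  (+1)
  3. substitute 'i' -> 'd'  (+1)
  4. substitute 'p' -> 'e'  (+1)
Edit distance = 4
Max length = max(4, 4) = 4
Similarity = 1 - 4/4
= 0.0000


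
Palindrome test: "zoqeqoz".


Word: "zoqeqoz"
Reversed: "zoqeqoz"
Forward == Backward? zoqeqoz == zoqeqoz
Palindrome = Yes


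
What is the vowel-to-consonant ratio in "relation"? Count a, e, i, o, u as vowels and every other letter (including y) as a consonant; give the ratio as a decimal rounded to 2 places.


Word: "relation"
Vowels (a,e,i,o,u): 4
Consonants: 4
Ratio = 4/4
= 1.00


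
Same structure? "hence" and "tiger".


Pattern of "hence": [0, 1, 2, 3, 1]
Pattern of "tiger": [0, 1, 2, 3, 4]
Patterns do not match
Same pattern = No


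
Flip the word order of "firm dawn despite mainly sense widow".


Original: "firm dawn despite mainly sense widow"
Words (1..n): firm | dawn | despite | mainly | sense | widow
Reversed (n..1): widow | sense | mainly | despite | dawn | firm
Result = "widow sense mainly despite dawn firm"


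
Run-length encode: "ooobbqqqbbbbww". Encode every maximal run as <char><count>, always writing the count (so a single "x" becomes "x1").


String: "ooobbqqqbbbbww"
Scanning for consecutive runs:
  'o' x 3
  'b' x 2
  'q' x 3
  'b' x 4
  'w' x 2
RLE = "o3b2q3b4w2"


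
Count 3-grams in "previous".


Word: "previous" (length 8)
Number of 3-grams = length - 3 + 1 = 8 - 3 + 1
= 6


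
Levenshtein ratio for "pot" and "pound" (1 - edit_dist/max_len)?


Word 1: "pot" (length 3)
Word 2: "pound" (length 5)
One optimal edit sequence:
  1. keep 'p'
  2. keep 'o'
  3. insert 'u'  (+1)
  4. insert 'n'  (+1)
  5. substitute 't' -> 'd'  (+1)
Edit distance = 3
Max length = max(3, 5) = 5
Similarity = 1 - 3/5
= 0.4000


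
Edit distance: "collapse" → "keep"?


Word 1: "collapse" (length 8)
Word 2: "keep" (length 4)
One optimal edit sequence (insert/delete/substitute each cost 1):
  1. delete 'c'  (+1)
  2. delete 'o'  (+1)
  3. substitute 'l' -> 'k'  (+1)
  4. substitute 'l' -> 'e'  (+1)
  5. substitute 'a' -> 'e'  (+1)
  6. keep 'p'
  7. delete 's'  (+1)
  8. delete 'e'  (+1)
Total edit operations: 7
Edit distance = 7


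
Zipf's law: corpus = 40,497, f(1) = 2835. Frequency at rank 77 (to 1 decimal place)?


Zipf's law: f(r) = f(1) / r
f(1) = 2835
f(77) = 2835 / 77
= 36.8 occurrences


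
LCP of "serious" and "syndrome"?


Word 1: "serious"
Word 2: "syndrome"
Comparing from start:
  Pos 0: 's' == 's'
  Pos 1: 'e' != 'y' (stop)
LCP = "s" (length 1)


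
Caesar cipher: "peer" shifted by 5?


Word: "peer"
Shift: 5
Each letter → (letter + shift) mod 26:
  'p' (15) + 5 = 20 → 'u'
  'e' (4) + 5 = 9 → 'j'
  'e' (4) + 5 = 9 → 'j'
  'r' (17) + 5 = 22 → 'w'
Result = "ujjw"


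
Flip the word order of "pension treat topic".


Original: "pension treat topic"
Words (1..n): pension | treat | topic
Reversed (n..1): topic | treat | pension
Result = "topic treat pension"


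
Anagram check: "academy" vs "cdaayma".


Word 1: "academy" → sorted: aacdemy
Word 2: "cdaayma" → sorted: aaacdmy
Same letters? aacdemy != aaacdmy
Anagram = No


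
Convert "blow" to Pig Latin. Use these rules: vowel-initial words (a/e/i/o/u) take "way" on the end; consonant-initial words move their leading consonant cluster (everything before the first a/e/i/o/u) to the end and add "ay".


Word: "blow"
Starts with consonant(s) → move to end, add 'ay'
Consonant cluster: "bl"
Pig Latin = "owblay"


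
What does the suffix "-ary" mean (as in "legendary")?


Suffix: -ary
Example: legendary = legend + -ary
Meaning = relating to


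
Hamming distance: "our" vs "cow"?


Comparing character by character (same length = 3):
  Pos 0: 'o' vs 'c' !=
  Pos 1: 'u' vs 'o' !=
  Pos 2: 'r' vs 'w' !=
Hamming distance = 3


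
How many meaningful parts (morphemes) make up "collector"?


Word: "collector"
Morphemes: collect | -or
Each morpheme carries meaning
= 2 morphemes


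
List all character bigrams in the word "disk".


Word: "disk" (length 4)
Number of bigrams = 4 - 2 + 1 = 3
  Position 0: "di"
  Position 1: "is"
  Position 2: "sk"
Bigrams = "di", "is", "sk"


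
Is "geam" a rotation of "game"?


Word: "game", Candidate: "geam"
Method: check if candidate is substring of word+word
"gamegame" contains "geam"? No
Is rotation = No


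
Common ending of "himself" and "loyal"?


Word 1: "himself"
Word 2: "loyal"
Comparing from end:
  Pos -1: 'f' != 'l' (stop)
LCS = "" (length 0)


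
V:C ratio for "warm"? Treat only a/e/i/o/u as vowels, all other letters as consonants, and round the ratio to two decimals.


Word: "warm"
Vowels (a,e,i,o,u): 1
Consonants: 3
Ratio = 1/3
= 0.33


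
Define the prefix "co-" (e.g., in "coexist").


Prefix: co-
Example: coexist = co- + exist
Meaning = together


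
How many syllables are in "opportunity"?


Word: "opportunity"
Syllable breakdown: op / por / tu / ni / ty
Counting: 5 parts
= 5 syllables


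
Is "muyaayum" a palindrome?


Word: "muyaayum"
Reversed: "muyaayum"
Forward == Backward? muyaayum == muyaayum
Palindrome = Yes


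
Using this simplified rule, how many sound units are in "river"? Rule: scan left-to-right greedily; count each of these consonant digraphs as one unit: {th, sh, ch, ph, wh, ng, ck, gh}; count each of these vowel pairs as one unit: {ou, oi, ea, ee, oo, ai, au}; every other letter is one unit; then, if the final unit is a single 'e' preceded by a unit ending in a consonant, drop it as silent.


Word: "river" (5 letters)
Left-to-right scan:
  (1) 'r' (letter)
  (2) 'i' (letter)
  (3) 'v' (letter)
  (4) 'e' (letter)
  (5) 'r' (letter)
Units from scan: 5
Sound units = 5 units


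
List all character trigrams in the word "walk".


Word: "walk" (length 4)
Number of trigrams = 4 - 3 + 1 = 2
  Position 0: "wal"
  Position 1: "alk"
Trigrams = "wal", "alk"


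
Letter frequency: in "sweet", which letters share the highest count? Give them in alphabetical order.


Word: "sweet"
Letter counts:
  'e': 2
  's': 1
  't': 1
  'w': 1
Maximum count = 2
Most frequent = 'e' (2 times each)


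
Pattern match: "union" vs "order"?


Pattern of "union": [0, 1, 2, 3, 1]
Pattern of "order": [0, 1, 2, 3, 1]
Patterns match
Same pattern = Yes


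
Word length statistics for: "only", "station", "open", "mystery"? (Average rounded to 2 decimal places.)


Lengths: "only"=4, "station"=7, "open"=4, "mystery"=7
Sum = 22, Count = 4
Average = 22/4 = 5.50
= avg=5.50, min=4, max=7


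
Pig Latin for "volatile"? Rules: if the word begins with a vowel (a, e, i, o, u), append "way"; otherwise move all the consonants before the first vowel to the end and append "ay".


Word: "volatile"
Starts with consonant(s) → move to end, add 'ay'
Consonant cluster: "v"
Pig Latin = "olatilevay"


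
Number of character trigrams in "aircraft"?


Word: "aircraft" (length 8)
Number of 3-grams = length - 3 + 1 = 8 - 3 + 1
= 6


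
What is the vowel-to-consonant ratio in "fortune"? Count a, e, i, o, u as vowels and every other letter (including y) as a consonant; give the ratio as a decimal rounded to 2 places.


Word: "fortune"
Vowels (a,e,i,o,u): 3
Consonants: 4
Ratio = 3/4
= 0.75


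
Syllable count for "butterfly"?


Word: "butterfly"
Syllable breakdown: but-ter-fly
Counting: 3 parts
= 3 syllables


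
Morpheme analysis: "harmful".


Word: "harmful"
Morphemes: harm / -ful
Each morpheme carries meaning
= 2 morphemes


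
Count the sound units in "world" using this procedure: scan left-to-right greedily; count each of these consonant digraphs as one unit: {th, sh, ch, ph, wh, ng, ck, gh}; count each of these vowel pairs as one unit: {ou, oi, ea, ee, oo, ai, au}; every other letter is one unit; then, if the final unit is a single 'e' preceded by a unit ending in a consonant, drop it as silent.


Word: "world" (5 letters)
Left-to-right scan:
  (1) 'w' (letter)
  (2) 'o' (letter)
  (3) 'r' (letter)
  (4) 'l' (letter)
  (5) 'd' (letter)
Units from scan: 5
Sound units = 5 units


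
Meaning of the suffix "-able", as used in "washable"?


Suffix: -able
Example: washable (wash + -able)
Meaning = capable of


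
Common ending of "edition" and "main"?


Word 1: "edition"
Word 2: "main"
Comparing from end:
  Pos -1: 'n' == 'n'
  Pos -2: 'o' != 'i' (stop)
LCS = "n" (length 1)


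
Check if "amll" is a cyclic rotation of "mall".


Word: "mall", Candidate: "amll"
Method: check if candidate is substring of word+word
"mallmall" contains "amll"? No
Is rotation = No


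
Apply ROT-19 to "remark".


Word: "remark"
Shift: 19
Each letter → (letter + shift) mod 26:
  'r' (17) + 19 = 10 → 'k'
  'e' (4) + 19 = 23 → 'x'
  'm' (12) + 19 = 5 → 'f'
  'a' (0) + 19 = 19 → 't'
  'r' (17) + 19 = 10 → 'k'
  'k' (10) + 19 = 3 → 'd'
Result = "kxftkd"


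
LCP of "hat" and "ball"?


Word 1: "hat"
Word 2: "ball"
Comparing from start:
  Pos 0: 'h' != 'b' (stop)
LCP = "" (length 0)


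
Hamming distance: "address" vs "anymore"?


Comparing character by character (same length = 7):
  Pos 0: 'a' vs 'a' =
  Pos 1: 'd' vs 'n' !=
  Pos 2: 'd' vs 'y' !=
  Pos 3: 'r' vs 'm' !=
  Pos 4: 'e' vs 'o' !=
  Pos 5: 's' vs 'r' !=
  Pos 6: 's' vs 'e' !=
Hamming distance = 6


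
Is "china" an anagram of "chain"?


Word 1: "chain" → sorted: achin
Word 2: "china" → sorted: achin
Same letters? achin == achin
Anagram = Yes


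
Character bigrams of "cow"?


Word: "cow" (length 3)
Number of bigrams = 3 - 2 + 1 = 2
  Position 0: "co"
  Position 1: "ow"
Bigrams = "co", "ow"


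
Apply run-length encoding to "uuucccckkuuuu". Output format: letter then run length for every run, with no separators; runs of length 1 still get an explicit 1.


String: "uuucccckkuuuu"
Scanning for consecutive runs:
  'u' x 3
  'c' x 4
  'k' x 2
  'u' x 4
RLE = "u3c4k2u4"


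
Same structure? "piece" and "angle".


Pattern of "piece": [0, 1, 2, 3, 2]
Pattern of "angle": [0, 1, 2, 3, 4]
Patterns do not match
Same pattern = No


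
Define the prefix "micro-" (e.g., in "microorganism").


Prefix: micro-
Example: microorganism (micro- + organism)
Meaning = small


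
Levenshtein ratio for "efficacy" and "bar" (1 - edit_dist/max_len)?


Word 1: "efficacy" (length 8)
Word 2: "bar" (length 3)
One optimal edit sequence:
  1. delete 'e'  (+1)
  2. delete 'f'  (+1)
  3. delete 'f'  (+1)
  4. delete 'i'  (+1)
  5. substitute 'c' -> 'b'  (+1)
  6. keep 'a'
  7. delete 'c'  (+1)
  8. substitute 'y' -> 'r'  (+1)
Edit distance = 7
Max length = max(8, 3) = 8
Similarity = 1 - 7/8
= 0.1250


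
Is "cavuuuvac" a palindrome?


Word: "cavuuuvac"
Reversed: "cavuuuvac"
Forward == Backward? cavuuuvac == cavuuuvac
Palindrome = Yes


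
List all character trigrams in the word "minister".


Word: "minister" (length 8)
Number of trigrams = 8 - 3 + 1 = 6
  Position 0: "min"
  Position 1: "ini"
  Position 2: "nis"
  Position 3: "ist"
  Position 4: "ste"
  Position 5: "ter"
Trigrams = "min", "ini", "nis", "ist", "ste", "ter"


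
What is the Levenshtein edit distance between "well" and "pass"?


Word 1: "well" (length 4)
Word 2: "pass" (length 4)
One optimal edit sequence (insert/delete/substitute each cost 1):
  1. substitute 'w' -> 'p'  (+1)
  2. substitute 'e' -> 'a'  (+1)
  3. substitute 'l' -> 's'  (+1)
  4. substitute 'l' -> 's'  (+1)
Total edit operations: 4
Edit distance = 4


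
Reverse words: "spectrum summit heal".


Original: "spectrum summit heal"
Words (1..n): spectrum | summit | heal
Reversed (n..1): heal | summit | spectrum
Result = "heal summit spectrum"


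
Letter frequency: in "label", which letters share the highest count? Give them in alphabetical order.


Word: "label"
Letter counts:
  'a': 1
  'b': 1
  'e': 1
  'l': 2
Maximum count = 2
Most frequent = 'l' (2 times each)


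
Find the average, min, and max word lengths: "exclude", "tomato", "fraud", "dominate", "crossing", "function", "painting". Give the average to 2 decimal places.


Lengths: "exclude"=7, "tomato"=6, "fraud"=5, "dominate"=8, "crossing"=8, "function"=8, "painting"=8
Sum = 50, Count = 7
Average = 50/7 = 7.14
= avg=7.14, min=5, max=8


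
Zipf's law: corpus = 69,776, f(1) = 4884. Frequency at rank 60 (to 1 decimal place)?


Zipf's law: f(r) = f(1) / r
f(1) = 4884
f(60) = 4884 / 60
= 81.4 occurrences


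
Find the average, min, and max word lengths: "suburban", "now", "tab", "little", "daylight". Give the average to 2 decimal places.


Lengths: "suburban"=8, "now"=3, "tab"=3, "little"=6, "daylight"=8
Sum = 28, Count = 5
Average = 28/5 = 5.60
= avg=5.60, min=3, max=8


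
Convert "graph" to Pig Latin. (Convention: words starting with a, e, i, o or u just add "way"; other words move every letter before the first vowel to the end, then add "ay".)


Word: "graph"
Starts with consonant(s) → move to end, add 'ay'
Consonant cluster: "gr"
Pig Latin = "aphgray"


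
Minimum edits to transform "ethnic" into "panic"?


Word 1: "ethnic" (length 6)
Word 2: "panic" (length 5)
One optimal edit sequence (insert/delete/substitute each cost 1):
  1. delete 'e'  (+1)
  2. substitute 't' -> 'p'  (+1)
  3. substitute 'h' -> 'a'  (+1)
  4. keep 'n'
  5. keep 'i'
  6. keep 'c'
Total edit operations: 3
Edit distance = 3


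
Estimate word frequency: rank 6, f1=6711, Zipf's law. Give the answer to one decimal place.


Zipf's law: f(r) = f(1) / r
f(1) = 6711
f(6) = 6711 / 6
= 1118.5 occurrences


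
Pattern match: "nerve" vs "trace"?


Pattern of "nerve": [0, 1, 2, 3, 1]
Pattern of "trace": [0, 1, 2, 3, 4]
Patterns do not match
Same pattern = No


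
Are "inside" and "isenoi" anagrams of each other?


Word 1: "inside" → sorted: deiins
Word 2: "isenoi" → sorted: eiinos
Same letters? deiins != eiinos
Anagram = No


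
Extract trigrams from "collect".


Word: "collect" (length 7)
Number of trigrams = 7 - 3 + 1 = 5
  Position 0: "col"
  Position 1: "oll"
  Position 2: "lle"
  Position 3: "lec"
  Position 4: "ect"
Trigrams = "col", "oll", "lle", "lec", "ect"


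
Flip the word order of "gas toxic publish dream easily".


Original: "gas toxic publish dream easily"
Words (1..n): gas | toxic | publish | dream | easily
Reversed (n..1): easily | dream | publish | toxic | gas
Result = "easily dream publish toxic gas"


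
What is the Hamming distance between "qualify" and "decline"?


Comparing character by character (same length = 7):
  Pos 0: 'q' vs 'd' !=
  Pos 1: 'u' vs 'e' !=
  Pos 2: 'a' vs 'c' !=
  Pos 3: 'l' vs 'l' =
  Pos 4: 'i' vs 'i' =
  Pos 5: 'f' vs 'n' !=
  Pos 6: 'y' vs 'e' !=
Hamming distance = 5


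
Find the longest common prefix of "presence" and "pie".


Word 1: "presence"
Word 2: "pie"
Comparing from start:
  Pos 0: 'p' == 'p'
  Pos 1: 'r' != 'i' (stop)
LCP = "p" (length 1)


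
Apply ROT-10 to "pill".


Word: "pill"
Shift: 10
Each letter → (letter + shift) mod 26:
  'p' (15) + 10 = 25 → 'z'
  'i' (8) + 10 = 18 → 's'
  'l' (11) + 10 = 21 → 'v'
  'l' (11) + 10 = 21 → 'v'
Result = "zsvv"


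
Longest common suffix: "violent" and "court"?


Word 1: "violent"
Word 2: "court"
Comparing from end:
  Pos -1: 't' == 't'
  Pos -2: 'n' != 'r' (stop)
LCS = "t" (length 1)


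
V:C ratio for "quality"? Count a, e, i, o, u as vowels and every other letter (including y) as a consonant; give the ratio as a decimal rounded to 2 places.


Word: "quality"
Vowels (a,e,i,o,u): 3
Consonants: 4
Ratio = 3/4
= 0.75


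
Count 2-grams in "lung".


Word: "lung" (length 4)
Number of 2-grams = length - 2 + 1 = 4 - 2 + 1
= 3


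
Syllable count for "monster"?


Word: "monster"
Syllable breakdown: mon · ster
Counting: 2 parts
= 2 syllables


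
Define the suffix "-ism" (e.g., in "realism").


Suffix: -ism
As in: realism -> real + -ism
Meaning = belief / practice


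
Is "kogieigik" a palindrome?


Word: "kogieigik"
Reversed: "kigieigok"
Forward == Backward? kogieigik != kigieigok
Palindrome = No


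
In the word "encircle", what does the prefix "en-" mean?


Prefix: en-
Example: encircle = en- + circle
Meaning = cause to / put into


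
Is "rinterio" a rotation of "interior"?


Word: "interior", Candidate: "rinterio"
Method: check if candidate is substring of word+word
"interiorinterior" contains "rinterio"? Yes
Is rotation = Yes


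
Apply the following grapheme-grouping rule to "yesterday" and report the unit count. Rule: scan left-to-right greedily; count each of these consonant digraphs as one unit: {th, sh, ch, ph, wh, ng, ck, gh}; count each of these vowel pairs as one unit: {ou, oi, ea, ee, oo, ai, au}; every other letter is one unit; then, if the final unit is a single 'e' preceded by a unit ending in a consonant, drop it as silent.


Word: "yesterday" (9 letters)
Left-to-right scan:
  1. 'y' (letter)
  2. 'e' (letter)
  3. 's' (letter)
  4. 't' (letter)
  5. 'e' (letter)
  6. 'r' (letter)
  7. 'd' (letter)
  8. 'a' (letter)
  9. 'y' (letter)
Units from scan: 9
Sound units = 9 units


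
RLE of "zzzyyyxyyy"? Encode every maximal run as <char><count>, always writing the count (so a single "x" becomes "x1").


String: "zzzyyyxyyy"
Scanning for consecutive runs:
  'z' x 3
  'y' x 3
  'x' x 1
  'y' x 3
RLE = "z3y3x1y3"


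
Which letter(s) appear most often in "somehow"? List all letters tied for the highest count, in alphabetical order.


Word: "somehow"
Letter counts:
  'e': 1
  'h': 1
  'm': 1
  'o': 2
  's': 1
  'w': 1
Maximum count = 2
Most frequent = 'o' (2 times each)


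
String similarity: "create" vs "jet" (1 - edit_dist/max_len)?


Word 1: "create" (length 6)
Word 2: "jet" (length 3)
One optimal edit sequence:
  1. delete 'c'  (+1)
  2. substitute 'r' -> 'j'  (+1)
  3. keep 'e'
  4. delete 'a'  (+1)
  5. keep 't'
  6. delete 'e'  (+1)
Edit distance = 4
Max length = max(6, 3) = 6
Similarity = 1 - 4/6
= 0.3333


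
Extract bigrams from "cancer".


Word: "cancer" (length 6)
Number of bigrams = 6 - 2 + 1 = 5
  Position 0: "ca"
  Position 1: "an"
  Position 2: "nc"
  Position 3: "ce"
  Position 4: "er"
Bigrams = "ca", "an", "nc", "ce", "er"


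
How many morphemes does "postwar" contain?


Word: "postwar"
Morphemes: post- | war
Each morpheme carries meaning
= 2 morphemes


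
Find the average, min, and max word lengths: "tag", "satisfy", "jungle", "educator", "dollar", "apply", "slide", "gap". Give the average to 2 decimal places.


Lengths: "tag"=3, "satisfy"=7, "jungle"=6, "educator"=8, "dollar"=6, "apply"=5, "slide"=5, "gap"=3
Sum = 43, Count = 8
Average = 43/8 = 5.38
= avg=5.38, min=3, max=8


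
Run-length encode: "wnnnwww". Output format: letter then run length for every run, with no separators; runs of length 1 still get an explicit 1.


String: "wnnnwww"
Scanning for consecutive runs:
  'w' x 1
  'n' x 3
  'w' x 3
RLE = "w1n3w3"


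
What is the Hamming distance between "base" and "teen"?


Comparing character by character (same length = 4):
  Pos 0: 'b' vs 't' !=
  Pos 1: 'a' vs 'e' !=
  Pos 2: 's' vs 'e' !=
  Pos 3: 'e' vs 'n' !=
Hamming distance = 4


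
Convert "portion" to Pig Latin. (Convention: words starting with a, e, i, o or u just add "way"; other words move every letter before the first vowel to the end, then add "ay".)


Word: "portion"
Starts with consonant(s) → move to end, add 'ay'
Consonant cluster: "p"
Pig Latin = "ortionpay"


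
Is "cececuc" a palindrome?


Word: "cececuc"
Reversed: "cucecec"
Forward == Backward? cececuc != cucecec
Palindrome = No


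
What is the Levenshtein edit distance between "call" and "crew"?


Word 1: "call" (length 4)
Word 2: "crew" (length 4)
One optimal edit sequence (insert/delete/substitute each cost 1):
  1. keep 'c'
  2. substitute 'a' -> 'r'  (+1)
  3. substitute 'l' -> 'e'  (+1)
  4. substitute 'l' -> 'w'  (+1)
Total edit operations: 3
Edit distance = 3


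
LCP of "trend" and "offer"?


Word 1: "trend"
Word 2: "offer"
Comparing from start:
  Pos 0: 't' != 'o' (stop)
LCP = "" (length 0)


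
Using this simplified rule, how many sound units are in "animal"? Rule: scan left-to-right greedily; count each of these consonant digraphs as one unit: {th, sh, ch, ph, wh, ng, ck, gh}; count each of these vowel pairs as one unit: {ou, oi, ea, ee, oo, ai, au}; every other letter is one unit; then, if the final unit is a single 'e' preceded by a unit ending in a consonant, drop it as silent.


Word: "animal" (6 letters)
Left-to-right scan:
  (1) 'a' (letter)
  (2) 'n' (letter)
  (3) 'i' (letter)
  (4) 'm' (letter)
  (5) 'a' (letter)
  (6) 'l' (letter)
Units from scan: 6
Sound units = 6 units


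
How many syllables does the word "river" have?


Word: "river"
Syllable breakdown: riv · er
Counting: 2 parts
= 2 syllables


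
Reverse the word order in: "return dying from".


Original: "return dying from"
Words (1..n): return | dying | from
Reversed (n..1): from | dying | return
Result = "from dying return"


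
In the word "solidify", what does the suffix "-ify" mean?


Suffix: -ify
Example: solidify = solid + -ify
Meaning = to make


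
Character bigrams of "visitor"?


Word: "visitor" (length 7)
Number of bigrams = 7 - 2 + 1 = 6
  Position 0: "vi"
  Position 1: "is"
  Position 2: "si"
  Position 3: "it"
  Position 4: "to"
  Position 5: "or"
Bigrams = "vi", "is", "si", "it", "to", "or"


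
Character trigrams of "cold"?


Word: "cold" (length 4)
Number of trigrams = 4 - 3 + 1 = 2
  Position 0: "col"
  Position 1: "old"
Trigrams = "col", "old"


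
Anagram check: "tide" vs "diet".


Word 1: "tide" → sorted: deit
Word 2: "diet" → sorted: deit
Same letters? deit == deit
Anagram = Yes


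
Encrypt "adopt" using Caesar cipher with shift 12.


Word: "adopt"
Shift: 12
Each letter → (letter + shift) mod 26:
  'a' (0) + 12 = 12 → 'm'
  'd' (3) + 12 = 15 → 'p'
  'o' (14) + 12 = 0 → 'a'
  'p' (15) + 12 = 1 → 'b'
  't' (19) + 12 = 5 → 'f'
Result = "mpabf"


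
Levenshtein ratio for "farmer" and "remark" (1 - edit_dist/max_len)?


Word 1: "farmer" (length 6)
Word 2: "remark" (length 6)
One optimal edit sequence:
  1. delete 'f'  (+1)
  2. substitute 'a' -> 'r'  (+1)
  3. substitute 'r' -> 'e'  (+1)
  4. keep 'm'
  5. substitute 'e' -> 'a'  (+1)
  6. keep 'r'
  7. insert 'k'  (+1)
Edit distance = 5
Max length = max(6, 6) = 6
Similarity = 1 - 5/6
= 0.1667


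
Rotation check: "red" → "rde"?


Word: "red", Candidate: "rde"
Method: check if candidate is substring of word+word
"redred" contains "rde"? No
Is rotation = No


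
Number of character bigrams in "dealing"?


Word: "dealing" (length 7)
Number of 2-grams = length - 2 + 1 = 7 - 2 + 1
= 6


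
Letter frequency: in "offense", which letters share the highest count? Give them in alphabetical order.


Word: "offense"
Letter counts:
  'e': 2
  'f': 2
  'n': 1
  'o': 1
  's': 1
Maximum count = 2
Most frequent = 'e', 'f' (2 times each)


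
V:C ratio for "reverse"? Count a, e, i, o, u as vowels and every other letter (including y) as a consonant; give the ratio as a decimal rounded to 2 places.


Word: "reverse"
Vowels (a,e,i,o,u): 3
Consonants: 4
Ratio = 3/4
= 0.75


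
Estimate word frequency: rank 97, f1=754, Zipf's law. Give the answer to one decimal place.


Zipf's law: f(r) = f(1) / r
f(1) = 754
f(97) = 754 / 97
= 7.8 occurrences


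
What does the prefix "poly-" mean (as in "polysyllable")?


Prefix: poly-
Example: polysyllable (poly- + syllable)
Meaning = many


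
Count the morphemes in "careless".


Word: "careless"
Morphemes: care | -less
Each morpheme carries meaning
= 2 morphemes


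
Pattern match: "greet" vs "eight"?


Pattern of "greet": [0, 1, 2, 2, 3]
Pattern of "eight": [0, 1, 2, 3, 4]
Patterns do not match
Same pattern = No


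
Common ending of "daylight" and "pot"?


Word 1: "daylight"
Word 2: "pot"
Comparing from end:
  Pos -1: 't' == 't'
  Pos -2: 'h' != 'o' (stop)
LCS = "t" (length 1)


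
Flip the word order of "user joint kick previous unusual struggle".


Original: "user joint kick previous unusual struggle"
Words (1..n): user | joint | kick | previous | unusual | struggle
Reversed (n..1): struggle | unusual | previous | kick | joint | user
Result = "struggle unusual previous kick joint user"


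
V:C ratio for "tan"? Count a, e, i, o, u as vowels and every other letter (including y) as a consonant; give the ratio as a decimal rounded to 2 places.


Word: "tan"
Vowels (a,e,i,o,u): 1
Consonants: 2
Ratio = 1/2
= 0.50


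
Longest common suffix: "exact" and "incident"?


Word 1: "exact"
Word 2: "incident"
Comparing from end:
  Pos -1: 't' == 't'
  Pos -2: 'c' != 'n' (stop)
LCS = "t" (length 1)


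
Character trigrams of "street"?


Word: "street" (length 6)
Number of trigrams = 6 - 3 + 1 = 4
  Position 0: "str"
  Position 1: "tre"
  Position 2: "ree"
  Position 3: "eet"
Trigrams = "str", "tre", "ree", "eet"


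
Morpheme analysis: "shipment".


Word: "shipment"
Morphemes: ship + -ment
Each morpheme carries meaning
= 2 morphemes


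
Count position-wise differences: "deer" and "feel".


Comparing character by character (same length = 4):
  Pos 0: 'd' vs 'f' !=
  Pos 1: 'e' vs 'e' =
  Pos 2: 'e' vs 'e' =
  Pos 3: 'r' vs 'l' !=
Hamming distance = 2


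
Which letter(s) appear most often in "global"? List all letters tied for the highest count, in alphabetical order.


Word: "global"
Letter counts:
  'a': 1
  'b': 1
  'g': 1
  'l': 2
  'o': 1
Maximum count = 2
Most frequent = 'l' (2 times each)


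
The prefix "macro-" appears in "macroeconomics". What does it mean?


Prefix: macro-
Example: macroeconomics (macro- + economics)
Meaning = large


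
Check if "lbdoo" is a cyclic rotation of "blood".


Word: "blood", Candidate: "lbdoo"
Method: check if candidate is substring of word+word
"bloodblood" contains "lbdoo"? No
Is rotation = No


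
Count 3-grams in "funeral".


Word: "funeral" (length 7)
Number of 3-grams = length - 3 + 1 = 7 - 3 + 1
= 5


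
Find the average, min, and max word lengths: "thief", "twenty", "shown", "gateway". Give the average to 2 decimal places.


Lengths: "thief"=5, "twenty"=6, "shown"=5, "gateway"=7
Sum = 23, Count = 4
Average = 23/4 = 5.75
= avg=5.75, min=5, max=7


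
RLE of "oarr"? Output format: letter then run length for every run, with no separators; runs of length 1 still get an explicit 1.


String: "oarr"
Scanning for consecutive runs:
  'o' x 1
  'a' x 1
  'r' x 2
RLE = "o1a1r2"


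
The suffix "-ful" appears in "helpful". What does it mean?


Suffix: -ful
Example: helpful = help + -ful
Meaning = full of


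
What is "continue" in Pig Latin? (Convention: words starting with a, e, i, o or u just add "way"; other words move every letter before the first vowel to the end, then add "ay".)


Word: "continue"
Starts with consonant(s) → move to end, add 'ay'
Consonant cluster: "c"
Pig Latin = "ontinuecay"


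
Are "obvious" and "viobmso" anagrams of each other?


Word 1: "obvious" → sorted: bioosuv
Word 2: "viobmso" → sorted: bimoosv
Same letters? bioosuv != bimoosv
Anagram = No


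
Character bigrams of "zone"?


Word: "zone" (length 4)
Number of bigrams = 4 - 2 + 1 = 3
  Position 0: "zo"
  Position 1: "on"
  Position 2: "ne"
Bigrams = "zo", "on", "ne"


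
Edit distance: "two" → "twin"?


Word 1: "two" (length 3)
Word 2: "twin" (length 4)
One optimal edit sequence (insert/delete/substitute each cost 1):
  1. keep 't'
  2. keep 'w'
  3. insert 'i'  (+1)
  4. substitute 'o' -> 'n'  (+1)
Total edit operations: 2
Edit distance = 2


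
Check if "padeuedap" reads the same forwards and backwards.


Word: "padeuedap"
Reversed: "padeuedap"
Forward == Backward? padeuedap == padeuedap
Palindrome = Yes


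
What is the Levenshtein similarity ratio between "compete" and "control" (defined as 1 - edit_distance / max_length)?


Word 1: "compete" (length 7)
Word 2: "control" (length 7)
One optimal edit sequence:
  1. keep 'c'
  2. keep 'o'
  3. substitute 'm' -> 'n'  (+1)
  4. substitute 'p' -> 't'  (+1)
  5. substitute 'e' -> 'r'  (+1)
  6. substitute 't' -> 'o'  (+1)
  7. substitute 'e' -> 'l'  (+1)
Edit distance = 5
Max length = max(7, 7) = 7
Similarity = 1 - 5/7
= 0.2857


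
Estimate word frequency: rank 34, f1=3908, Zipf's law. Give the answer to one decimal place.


Zipf's law: f(r) = f(1) / r
f(1) = 3908
f(34) = 3908 / 34
= 114.9 occurrences


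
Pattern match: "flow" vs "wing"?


Pattern of "flow": [0, 1, 2, 3]
Pattern of "wing": [0, 1, 2, 3]
Patterns match
Same pattern = Yes


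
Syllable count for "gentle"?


Word: "gentle"
Syllable breakdown: gen | tle
Counting: 2 parts
= 2 syllables


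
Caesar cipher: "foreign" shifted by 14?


Word: "foreign"
Shift: 14
Each letter → (letter + shift) mod 26:
  'f' (5) + 14 = 19 → 't'
  'o' (14) + 14 = 2 → 'c'
  'r' (17) + 14 = 5 → 'f'
  'e' (4) + 14 = 18 → 's'
  'i' (8) + 14 = 22 → 'w'
  'g' (6) + 14 = 20 → 'u'
  'n' (13) + 14 = 1 → 'b'
Result = "tcfswub"


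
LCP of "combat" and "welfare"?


Word 1: "combat"
Word 2: "welfare"
Comparing from start:
  Pos 0: 'c' != 'w' (stop)
LCP = "" (length 0)


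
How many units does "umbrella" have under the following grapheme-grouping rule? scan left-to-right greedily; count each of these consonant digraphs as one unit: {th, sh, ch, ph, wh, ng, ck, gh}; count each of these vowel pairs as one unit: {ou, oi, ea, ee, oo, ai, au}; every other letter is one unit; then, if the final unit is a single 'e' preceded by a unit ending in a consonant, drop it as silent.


Word: "umbrella" (8 letters)
Left-to-right scan:
  1. 'u' (letter)
  2. 'm' (letter)
  3. 'b' (letter)
  4. 'r' (letter)
  5. 'e' (letter)
  6. 'l' (letter)
  7. 'l' (letter)
  8. 'a' (letter)
Units from scan: 8
Sound units = 8 units


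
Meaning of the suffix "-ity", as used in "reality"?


Suffix: -ity
Example: reality (real + -ity)
Meaning = quality of


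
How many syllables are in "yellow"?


Word: "yellow"
Syllable breakdown: yel-low
Counting: 2 parts
= 2 syllables


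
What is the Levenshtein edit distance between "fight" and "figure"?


Word 1: "fight" (length 5)
Word 2: "figure" (length 6)
One optimal edit sequence (insert/delete/substitute each cost 1):
  1. keep 'f'
  2. keep 'i'
  3. keep 'g'
  4. insert 'u'  (+1)
  5. substitute 'h' -> 'r'  (+1)
  6. substitute 't' -> 'e'  (+1)
Total edit operations: 3
Edit distance = 3


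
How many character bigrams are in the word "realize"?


Word: "realize" (length 7)
Number of 2-grams = length - 2 + 1 = 7 - 2 + 1
= 6


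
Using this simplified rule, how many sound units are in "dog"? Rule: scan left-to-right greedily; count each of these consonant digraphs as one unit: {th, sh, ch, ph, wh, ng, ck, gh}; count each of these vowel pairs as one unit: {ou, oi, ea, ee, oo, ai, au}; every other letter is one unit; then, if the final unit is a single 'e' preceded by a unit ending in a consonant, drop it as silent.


Word: "dog" (3 letters)
Left-to-right scan:
  (1) 'd' (letter)
  (2) 'o' (letter)
  (3) 'g' (letter)
Units from scan: 3
Sound units = 3 units


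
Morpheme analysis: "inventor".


Word: "inventor"
Morphemes: invent | -or
Each morpheme carries meaning
= 2 morphemes


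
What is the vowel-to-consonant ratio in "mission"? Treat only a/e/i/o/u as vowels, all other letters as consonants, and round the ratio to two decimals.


Word: "mission"
Vowels (a,e,i,o,u): 3
Consonants: 4
Ratio = 3/4
= 0.75


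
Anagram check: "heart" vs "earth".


Word 1: "heart" → sorted: aehrt
Word 2: "earth" → sorted: aehrt
Same letters? aehrt == aehrt
Anagram = Yes


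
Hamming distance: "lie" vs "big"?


Comparing character by character (same length = 3):
  Pos 0: 'l' vs 'b' !=
  Pos 1: 'i' vs 'i' =
  Pos 2: 'e' vs 'g' !=
Hamming distance = 2


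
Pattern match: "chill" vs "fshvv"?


Pattern of "chill": [0, 1, 2, 3, 3]
Pattern of "fshvv": [0, 1, 2, 3, 3]
Patterns match
Same pattern = Yes


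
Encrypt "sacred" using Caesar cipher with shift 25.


Word: "sacred"
Shift: 25
Each letter → (letter + shift) mod 26:
  's' (18) + 25 = 17 → 'r'
  'a' (0) + 25 = 25 → 'z'
  'c' (2) + 25 = 1 → 'b'
  'r' (17) + 25 = 16 → 'q'
  'e' (4) + 25 = 3 → 'd'
  'd' (3) + 25 = 2 → 'c'
Result = "rzbqdc"
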